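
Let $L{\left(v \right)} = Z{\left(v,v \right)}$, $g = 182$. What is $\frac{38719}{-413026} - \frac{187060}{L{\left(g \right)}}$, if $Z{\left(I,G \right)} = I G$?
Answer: $- \frac{19635792929}{3420268306} \approx -5.741$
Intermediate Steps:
$Z{\left(I,G \right)} = G I$
$L{\left(v \right)} = v^{2}$ ($L{\left(v \right)} = v v = v^{2}$)
$\frac{38719}{-413026} - \frac{187060}{L{\left(g \right)}} = \frac{38719}{-413026} - \frac{187060}{182^{2}} = 38719 \left(- \frac{1}{413026}\right) - \frac{187060}{33124} = - \frac{38719}{413026} - \frac{46765}{8281} = - \frac{19635792929}{3420268306}$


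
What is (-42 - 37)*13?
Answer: -1027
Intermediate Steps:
(-42 - 37)*13 = -79*13 = -1027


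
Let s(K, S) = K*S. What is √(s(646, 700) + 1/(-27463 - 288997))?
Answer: √11321610617300885/158230 ≈ 672.46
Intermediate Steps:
√(s(646, 700) + 1/(-27463 - 288997)) = √(646*700 + 1/(-27463 - 288997)) = √(452200 + 1/(-316460)) = √(452200 - 1/316460) = √(143103211999/316460) = √11321610617300885/158230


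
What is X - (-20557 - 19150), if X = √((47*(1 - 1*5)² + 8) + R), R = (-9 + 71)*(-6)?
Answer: 39707 + 2*√97 ≈ 39727.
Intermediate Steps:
R = -372 (R = 62*(-6) = -372)
X = 2*√97 (X = √((47*(1 - 1*5)² + 8) - 372) = √((47*(1 - 5)² + 8) - 372) = √((47*(-4)² + 8) - 372) = √((47*16 + 8) - 372) = √((752 + 8) - 372) = √(760 - 372) = √388 = 2*√97 ≈ 19.698)
X - (-20557 - 19150) = 2*√97 - (-20557 - 19150) = 2*√97 - 1*(-39707) = 2*√97 + 39707 = 39707 + 2*√97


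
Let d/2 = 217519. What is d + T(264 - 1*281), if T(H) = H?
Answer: 435021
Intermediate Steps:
d = 435038 (d = 2*217519 = 435038)
d + T(264 - 1*281) = 435038 + (264 - 1*281) = 435038 + (264 - 281) = 435038 - 17 = 435021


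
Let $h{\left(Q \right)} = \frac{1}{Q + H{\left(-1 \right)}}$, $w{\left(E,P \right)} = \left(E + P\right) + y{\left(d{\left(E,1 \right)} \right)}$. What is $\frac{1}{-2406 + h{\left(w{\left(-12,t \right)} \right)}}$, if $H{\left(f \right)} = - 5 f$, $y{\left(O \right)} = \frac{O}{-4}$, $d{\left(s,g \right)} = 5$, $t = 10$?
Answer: $- \frac{7}{16838} \approx -0.00041573$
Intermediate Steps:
$y{\left(O \right)} = - \frac{O}{4}$ ($y{\left(O \right)} = O \left(- \frac{1}{4}\right) = - \frac{O}{4}$)
$w{\left(E,P \right)} = - \frac{5}{4} + E + P$ ($w{\left(E,P \right)} = \left(E + P\right) - \frac{5}{4} = - \frac{5}{4} + E + P$)
$h{\left(Q \right)} = \frac{1}{5 + Q}$ ($h{\left(Q \right)} = \frac{1}{Q - -5} = \frac{1}{Q + 5} = \frac{1}{5 + Q}$)
$\frac{1}{-2406 + h{\left(w{\left(-12,t \right)} \right)}} = \frac{1}{-2406 + \frac{1}{5 - \frac{13}{4}}} = \frac{1}{-2406 + \frac{1}{\frac{7}{4}}} = \frac{1}{-2406 + \frac{4}{7}} = \frac{1}{- \frac{16838}{7}} = - \frac{7}{16838}$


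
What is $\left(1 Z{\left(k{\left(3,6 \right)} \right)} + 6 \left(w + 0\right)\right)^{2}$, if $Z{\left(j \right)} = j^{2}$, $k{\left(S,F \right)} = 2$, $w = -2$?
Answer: $64$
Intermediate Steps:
$\left(1 Z{\left(k{\left(3,6 \right)} \right)} + 6 \left(w + 0\right)\right)^{2} = \left(1 \cdot 2^{2} + 6 \left(-2 + 0\right)\right)^{2} = \left(1 \cdot 4 + 6 \left(-2\right)\right)^{2} = \left(4 - 12\right)^{2} = \left(-8\right)^{2} = 64$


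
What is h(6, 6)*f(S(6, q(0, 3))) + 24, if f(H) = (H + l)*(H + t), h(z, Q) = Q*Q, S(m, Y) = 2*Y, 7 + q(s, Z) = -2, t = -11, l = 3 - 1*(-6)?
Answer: 9420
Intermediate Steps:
l = 9 (l = 3 + 6 = 9)
q(s, Z) = -9 (q(s, Z) = -7 - 2 = -9)
h(z, Q) = Q²
f(H) = (-11 + H)*(9 + H) (f(H) = (H + 9)*(H - 11) = (9 + H)*(-11 + H) = (-11 + H)*(9 + H))
h(6, 6)*f(S(6, q(0, 3))) + 24 = 6²*(-99 + (2*(-9))² - 4*(-9)) + 24 = 36*(-99 + (-18)² - 2*(-18)) + 24 = 36*(-99 + 324 + 36) + 24 = 36*261 + 24 = 9396 + 24 = 9420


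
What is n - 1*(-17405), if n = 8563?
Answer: 25968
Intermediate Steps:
n - 1*(-17405) = 8563 - 1*(-17405) = 8563 + 17405 = 25968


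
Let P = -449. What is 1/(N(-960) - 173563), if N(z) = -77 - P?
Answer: -1/173191 ≈ -5.7740e-6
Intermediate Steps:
N(z) = 372 (N(z) = -77 - 1*(-449) = -77 + 449 = 372)
1/(N(-960) - 173563) = 1/(372 - 173563) = 1/(-173191) = -1/173191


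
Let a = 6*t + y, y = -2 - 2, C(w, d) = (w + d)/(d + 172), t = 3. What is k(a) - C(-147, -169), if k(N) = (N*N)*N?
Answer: 8548/3 ≈ 2849.3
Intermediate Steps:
C(w, d) = (d + w)/(172 + d)
y = -4
a = 14 (a = 6*3 - 4 = 18 - 4 = 14)
k(N) = N**3 (k(N) = N**2*N = N**3)
k(a) - C(-147, -169) = 14**3 - (-169 - 147)/(172 - 169) = 2744 - (-316)/3 = 2744 - 1*(-316/3) = 2744 + 316/3 = 8548/3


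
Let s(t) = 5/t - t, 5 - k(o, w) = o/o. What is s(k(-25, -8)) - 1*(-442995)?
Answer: 1771969/4 ≈ 4.4299e+5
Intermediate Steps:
k(o, w) = 4 (k(o, w) = 5 - o/o = 5 - 1*1 = 5 - 1 = 4)
s(t) = -t + 5/t
s(k(-25, -8)) - 1*(-442995) = (-1*4 + 5/4) - 1*(-442995) = (-4 + 5*(¼)) + 442995 = (-4 + 5/4) + 442995 = -11/4 + 442995 = 1771969/4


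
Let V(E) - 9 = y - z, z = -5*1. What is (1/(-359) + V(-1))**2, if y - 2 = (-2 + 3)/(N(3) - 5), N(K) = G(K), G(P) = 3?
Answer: 123810129/515524 ≈ 240.16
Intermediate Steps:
N(K) = 3
z = -5
y = 3/2 (y = 2 + (-2 + 3)/(3 - 5) = 2 + 1/(-2) = 2 + 1*(-1/2) = 2 - 1/2 = 3/2 ≈ 1.5000)
V(E) = 31/2 (V(E) = 9 + (3/2 - 1*(-5)) = 9 + (3/2 + 5) = 9 + 13/2 = 31/2)
(1/(-359) + V(-1))**2 = (1/(-359) + 31/2)**2 = (-1/359 + 31/2)**2 = (11127/718)**2 = 123810129/515524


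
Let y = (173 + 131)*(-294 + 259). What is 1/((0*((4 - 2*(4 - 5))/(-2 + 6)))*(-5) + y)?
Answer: -1/10640 ≈ -9.3985e-5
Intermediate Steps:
y = -10640 (y = 304*(-35) = -10640)
1/((0*((4 - 2*(4 - 5))/(-2 + 6)))*(-5) + y) = 1/((0*((4 - 2*(4 - 5))/(-2 + 6)))*(-5) - 10640) = 1/((0*((4 - 2*(-1))/4))*(-5) - 10640) = 1/((0*((4 + 2)*(1/4)))*(-5) - 10640) = 1/((0*(6*(1/4)))*(-5) - 10640) = 1/((0*(3/2))*(-5) - 10640) = 1/(0*(-5) - 10640) = 1/(0 - 10640) = 1/(-10640) = -1/10640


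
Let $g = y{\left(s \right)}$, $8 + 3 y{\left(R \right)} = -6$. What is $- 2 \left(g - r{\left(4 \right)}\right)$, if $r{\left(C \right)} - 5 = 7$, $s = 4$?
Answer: $\frac{100}{3} \approx 33.333$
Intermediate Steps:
$y{\left(R \right)} = - \frac{14}{3}$ ($y{\left(R \right)} = - \frac{8}{3} + \frac{1}{3} \left(-6\right) = - \frac{8}{3} - 2 = - \frac{14}{3}$)
$r{\left(C \right)} = 12$ ($r{\left(C \right)} = 5 + 7 = 12$)
$g = - \frac{14}{3} \approx -4.6667$
$- 2 \left(g - r{\left(4 \right)}\right) = - 2 \left(- \frac{14}{3} - 12\right) = \left(-2\right) \left(- \frac{50}{3}\right) = \frac{100}{3}$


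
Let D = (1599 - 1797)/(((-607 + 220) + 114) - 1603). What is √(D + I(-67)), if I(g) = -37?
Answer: I*√32461366/938 ≈ 6.0741*I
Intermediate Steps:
D = 99/938 (D = -198/((-387 + 114) - 1603) = -198/(-273 - 1603) = -198/(-1876) = -198*(-1/1876) = 99/938 ≈ 0.10554)
√(D + I(-67)) = √(99/938 - 37) = √(-34607/938) = I*√32461366/938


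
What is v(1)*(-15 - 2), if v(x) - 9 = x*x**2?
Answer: -170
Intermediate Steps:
v(x) = 9 + x**3 (v(x) = 9 + x*x**2 = 9 + x**3)
v(1)*(-15 - 2) = (9 + 1**3)*(-15 - 2) = (9 + 1)*(-17) = 10*(-17) = -170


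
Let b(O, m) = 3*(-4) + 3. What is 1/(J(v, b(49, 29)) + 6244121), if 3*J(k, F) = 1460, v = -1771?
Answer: 3/18733823 ≈ 1.6014e-7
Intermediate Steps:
b(O, m) = -9 (b(O, m) = -12 + 3 = -9)
J(k, F) = 1460/3 (J(k, F) = (⅓)*1460 = 1460/3)
1/(J(v, b(49, 29)) + 6244121) = 1/(1460/3 + 6244121) = 1/(18733823/3) = 3/18733823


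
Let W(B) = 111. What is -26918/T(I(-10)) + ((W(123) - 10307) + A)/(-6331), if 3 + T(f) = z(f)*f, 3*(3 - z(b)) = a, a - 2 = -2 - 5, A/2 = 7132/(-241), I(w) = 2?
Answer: -123165152834/28989649 ≈ -4248.6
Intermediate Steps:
A = -14264/241 (A = 2*(7132/(-241)) = 2*(7132*(-1/241)) = 2*(-7132/241) = -14264/241 ≈ -59.187)
a = -5 (a = 2 + (-2 - 5) = 2 - 7 = -5)
z(b) = 14/3 (z(b) = 3 - 1/3*(-5) = 3 + 5/3 = 14/3)
T(f) = -3 + 14*f/3
-26918/T(I(-10)) + ((W(123) - 10307) + A)/(-6331) = -26918/(-3 + (14/3)*2) + ((111 - 10307) - 14264/241)/(-6331) = -26918/(-3 + 28/3) + (-10196 - 14264/241)*(-1/6331) = -26918/19/3 - 2471500/241*(-1/6331) = -26918*3/19 + 2471500/1525771 = -80754/19 + 2471500/1525771 = -123165152834/28989649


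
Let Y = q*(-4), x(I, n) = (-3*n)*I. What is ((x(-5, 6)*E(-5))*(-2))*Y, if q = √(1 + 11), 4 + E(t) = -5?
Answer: -12960*√3 ≈ -22447.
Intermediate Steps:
E(t) = -9 (E(t) = -4 - 5 = -9)
q = 2*√3 (q = √12 = 2*√3 ≈ 3.4641)
x(I, n) = -3*I*n
Y = -8*√3 (Y = (2*√3)*(-4) = -8*√3 ≈ -13.856)
((x(-5, 6)*E(-5))*(-2))*Y = ((-3*(-5)*6*(-9))*(-2))*(-8*√3) = ((90*(-9))*(-2))*(-8*√3) = (-810*(-2))*(-8*√3) = 1620*(-8*√3) = -12960*√3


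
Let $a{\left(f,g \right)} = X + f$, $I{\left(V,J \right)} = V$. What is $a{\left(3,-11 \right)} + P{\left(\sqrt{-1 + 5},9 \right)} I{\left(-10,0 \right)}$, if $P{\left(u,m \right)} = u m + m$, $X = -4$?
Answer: $-271$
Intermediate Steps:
$P{\left(u,m \right)} = m + m u$ ($P{\left(u,m \right)} = m u + m = m + m u$)
$a{\left(f,g \right)} = -4 + f$
$a{\left(3,-11 \right)} + P{\left(\sqrt{-1 + 5},9 \right)} I{\left(-10,0 \right)} = \left(-4 + 3\right) + 9 \left(1 + \sqrt{-1 + 5}\right) \left(-10\right) = -1 + 9 \left(1 + \sqrt{4}\right) \left(-10\right) = -1 + 9 \left(1 + 2\right) \left(-10\right) = -1 + 9 \cdot 3 \left(-10\right) = -1 + 27 \left(-10\right) = -1 - 270 = -271$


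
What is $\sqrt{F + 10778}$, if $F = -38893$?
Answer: $i \sqrt{28115} \approx 167.68 i$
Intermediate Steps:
$\sqrt{F + 10778} = \sqrt{-38893 + 10778} = \sqrt{-28115} = i \sqrt{28115}$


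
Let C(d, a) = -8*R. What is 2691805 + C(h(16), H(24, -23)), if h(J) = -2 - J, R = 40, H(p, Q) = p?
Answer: 2691485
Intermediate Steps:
C(d, a) = -320 (C(d, a) = -8*40 = -320)
2691805 + C(h(16), H(24, -23)) = 2691805 - 320 = 2691485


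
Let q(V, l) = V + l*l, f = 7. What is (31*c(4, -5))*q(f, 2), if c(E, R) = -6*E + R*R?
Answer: 341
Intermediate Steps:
c(E, R) = R² - 6*E (c(E, R) = -6*E + R² = R² - 6*E)
q(V, l) = V + l²
(31*c(4, -5))*q(f, 2) = (31*((-5)² - 6*4))*(7 + 2²) = (31*(25 - 24))*(7 + 4) = (31*1)*11 = 31*11 = 341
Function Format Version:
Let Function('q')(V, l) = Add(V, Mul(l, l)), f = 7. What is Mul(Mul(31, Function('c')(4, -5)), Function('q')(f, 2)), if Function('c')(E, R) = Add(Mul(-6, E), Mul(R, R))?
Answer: 341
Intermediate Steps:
Function('c')(E, R) = Add(Pow(R, 2), Mul(-6, E)) (Function('c')(E, R) = Add(Mul(-6, E), Pow(R, 2)) = Add(Pow(R, 2), Mul(-6, E)))
Function('q')(V, l) = Add(V, Pow(l, 2))
Mul(Mul(31, Function('c')(4, -5)), Function('q')(f, 2)) = Mul(Mul(31, Add(Pow(-5, 2), Mul(-6, 4))), Add(7, Pow(2, 2))) = Mul(Mul(31, Add(25, -24)), Add(7, 4)) = Mul(Mul(31, 1), 11) = Mul(31, 11) = 341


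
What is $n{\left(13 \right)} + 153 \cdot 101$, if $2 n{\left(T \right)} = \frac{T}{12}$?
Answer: $\frac{370885}{24} \approx 15454.0$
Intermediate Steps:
$n{\left(T \right)} = \frac{T}{24}$ ($n{\left(T \right)} = \frac{T \frac{1}{12}}{2} = \frac{\frac{1}{12} T}{2} = \frac{T}{24}$)
$n{\left(13 \right)} + 153 \cdot 101 = \frac{1}{24} \cdot 13 + 153 \cdot 101 = \frac{13}{24} + 15453 = \frac{370885}{24}$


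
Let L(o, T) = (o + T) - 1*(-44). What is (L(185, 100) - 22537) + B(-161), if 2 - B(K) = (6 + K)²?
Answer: -46231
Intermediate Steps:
L(o, T) = 44 + T + o (L(o, T) = (T + o) + 44 = 44 + T + o)
B(K) = 2 - (6 + K)²
(L(185, 100) - 22537) + B(-161) = ((44 + 100 + 185) - 22537) + (2 - (6 - 161)²) = (329 - 22537) + (2 - 1*(-155)²) = -22208 + (2 - 1*24025) = -22208 + (2 - 24025) = -22208 - 24023 = -46231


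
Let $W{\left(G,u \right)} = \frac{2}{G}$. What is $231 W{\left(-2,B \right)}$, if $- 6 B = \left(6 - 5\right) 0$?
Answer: $-231$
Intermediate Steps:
$B = 0$ ($B = - \frac{\left(6 - 5\right) 0}{6} = - \frac{1 \cdot 0}{6} = \left(- \frac{1}{6}\right) 0 = 0$)
$231 W{\left(-2,B \right)} = 231 \frac{2}{-2} = 231 \cdot 2 \left(- \frac{1}{2}\right) = 231 \left(-1\right) = -231$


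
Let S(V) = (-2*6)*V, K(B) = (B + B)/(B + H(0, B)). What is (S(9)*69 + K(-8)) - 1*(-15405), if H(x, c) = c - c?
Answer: 7955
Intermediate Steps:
H(x, c) = 0
K(B) = 2 (K(B) = (B + B)/(B + 0) = (2*B)/B = 2)
S(V) = -12*V
(S(9)*69 + K(-8)) - 1*(-15405) = (-12*9*69 + 2) - 1*(-15405) = (-108*69 + 2) + 15405 = (-7452 + 2) + 15405 = -7450 + 15405 = 7955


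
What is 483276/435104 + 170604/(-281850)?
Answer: 2582535741/5109752600 ≈ 0.50541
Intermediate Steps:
483276/435104 + 170604/(-281850) = 483276*(1/435104) + 170604*(-1/281850) = 120819/108776 - 28434/46975 = 2582535741/5109752600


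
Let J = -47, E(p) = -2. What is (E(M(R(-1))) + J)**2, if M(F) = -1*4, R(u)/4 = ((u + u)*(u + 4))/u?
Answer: 2401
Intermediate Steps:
R(u) = 32 + 8*u (R(u) = 4*(((u + u)*(u + 4))/u) = 4*(((2*u)*(4 + u))/u) = 4*((2*u*(4 + u))/u) = 4*(8 + 2*u) = 32 + 8*u)
M(F) = -4
(E(M(R(-1))) + J)**2 = (-2 - 47)**2 = (-49)**2 = 2401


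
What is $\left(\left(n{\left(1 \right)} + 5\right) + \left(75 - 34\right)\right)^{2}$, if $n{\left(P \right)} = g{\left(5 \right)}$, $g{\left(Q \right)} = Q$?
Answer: $2601$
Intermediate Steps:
$n{\left(P \right)} = 5$
$\left(\left(n{\left(1 \right)} + 5\right) + \left(75 - 34\right)\right)^{2} = \left(\left(5 + 5\right) + \left(75 - 34\right)\right)^{2} = \left(10 + 41\right)^{2} = 51^{2} = 2601$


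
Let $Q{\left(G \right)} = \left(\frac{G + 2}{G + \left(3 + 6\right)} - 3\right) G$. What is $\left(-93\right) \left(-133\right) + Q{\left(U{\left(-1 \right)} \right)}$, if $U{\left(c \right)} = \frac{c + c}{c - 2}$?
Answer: $\frac{1075945}{87} \approx 12367.0$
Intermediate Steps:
$U{\left(c \right)} = \frac{2 c}{-2 + c}$
$Q{\left(G \right)} = G \left(-3 + \frac{2 + G}{9 + G}\right)$ ($Q{\left(G \right)} = \left(\frac{2 + G}{G + 9} - 3\right) G = \left(\frac{2 + G}{9 + G} - 3\right) G = \left(-3 + \frac{2 + G}{9 + G}\right) G = G \left(-3 + \frac{2 + G}{9 + G}\right)$)
$\left(-93\right) \left(-133\right) + Q{\left(U{\left(-1 \right)} \right)} = \left(-93\right) \left(-133\right) - \frac{2 \left(-1\right) \frac{1}{-2 - 1} \left(25 + 2 \cdot 2 \left(-1\right) \frac{1}{-2 - 1}\right)}{9 + 2 \left(-1\right) \frac{1}{-2 - 1}} = 12369 - \frac{2 \left(-1\right) \frac{1}{-3} \left(25 + 2 \cdot 2 \left(-1\right) \frac{1}{-3}\right)}{9 + 2 \left(-1\right) \frac{1}{-3}} = 12369 - \frac{2 \left(-1\right) \left(- \frac{1}{3}\right) \left(25 + 2 \cdot 2 \left(-1\right) \left(- \frac{1}{3}\right)\right)}{9 + 2 \left(-1\right) \left(- \frac{1}{3}\right)} = 12369 - \frac{2 \left(25 + 2 \cdot \frac{2}{3}\right)}{3 \left(9 + \frac{2}{3}\right)} = 12369 - \frac{2 \left(25 + \frac{4}{3}\right)}{3 \cdot \frac{29}{3}} = 12369 - \frac{2}{3} \cdot \frac{3}{29} \cdot \frac{79}{3} = 12369 - \frac{158}{87} = \frac{1075945}{87}$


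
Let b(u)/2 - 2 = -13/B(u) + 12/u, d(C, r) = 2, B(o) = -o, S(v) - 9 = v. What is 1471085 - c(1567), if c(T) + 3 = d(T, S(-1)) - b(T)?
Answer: 2305198080/1567 ≈ 1.4711e+6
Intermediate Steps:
S(v) = 9 + v
b(u) = 4 + 50/u (b(u) = 4 + 2*(-13*(-1/u) + 12/u) = 4 + 2*(-(-13)/u + 12/u) = 4 + 2*(13/u + 12/u) = 4 + 2*(25/u) = 4 + 50/u)
c(T) = -5 - 50/T (c(T) = -3 + (2 - (4 + 50/T)) = -3 + (2 + (-4 - 50/T)) = -3 + (-2 - 50/T) = -5 - 50/T)
1471085 - c(1567) = 1471085 - (-5 - 50/1567) = 1471085 - 1*(-7885/1567) = 1471085 + 7885/1567 = 2305198080/1567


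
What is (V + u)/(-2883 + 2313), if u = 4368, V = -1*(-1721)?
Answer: -6089/570 ≈ -10.682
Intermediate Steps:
V = 1721
(V + u)/(-2883 + 2313) = (1721 + 4368)/(-2883 + 2313) = 6089/(-570) = 6089*(-1/570) = -6089/570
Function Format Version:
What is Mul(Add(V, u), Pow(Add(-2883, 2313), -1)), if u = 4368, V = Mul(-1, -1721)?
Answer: Rational(-6089, 570) ≈ -10.682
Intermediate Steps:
V = 1721
Mul(Add(V, u), Pow(Add(-2883, 2313), -1)) = Mul(Add(1721, 4368), Pow(Add(-2883, 2313), -1)) = Mul(6089, Pow(-570, -1)) = Mul(6089, Rational(-1, 570)) = Rational(-6089, 570)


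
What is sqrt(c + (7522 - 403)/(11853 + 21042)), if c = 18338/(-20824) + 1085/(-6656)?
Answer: I*sqrt(12957683132646470530)/3957809440 ≈ 0.90951*I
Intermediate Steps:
c = -18081471/17325568 (c = 18338*(-1/20824) + 1085*(-1/6656) = -9169/10412 - 1085/6656 = -18081471/17325568 ≈ -1.0436)
sqrt(c + (7522 - 403)/(11853 + 21042)) = sqrt(-18081471/17325568 + (7522 - 403)/(11853 + 21042)) = sqrt(-18081471/17325568 + 7119/32895) = sqrt(-18081471/17325568 + 7119*(1/32895)) = sqrt(-18081471/17325568 + 791/3655) = sqrt(-52383252217/63324951040) = I*sqrt(12957683132646470530)/3957809440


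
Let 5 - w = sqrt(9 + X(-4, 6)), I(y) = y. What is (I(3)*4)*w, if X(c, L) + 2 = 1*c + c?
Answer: 60 - 12*I ≈ 60.0 - 12.0*I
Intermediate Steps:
X(c, L) = -2 + 2*c (X(c, L) = -2 + (1*c + c) = -2 + (c + c) = -2 + 2*c)
w = 5 - I (w = 5 - sqrt(9 + (-2 + 2*(-4))) = 5 - sqrt(9 + (-2 - 8)) = 5 - sqrt(9 - 10) = 5 - sqrt(-1) = 5 - I ≈ 5.0 - 1.0*I)
(I(3)*4)*w = (3*4)*(5 - I) = 12*(5 - I) = 60 - 12*I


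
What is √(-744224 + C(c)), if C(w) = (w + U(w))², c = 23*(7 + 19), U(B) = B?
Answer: 4*√42887 ≈ 828.37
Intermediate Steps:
c = 598 (c = 23*26 = 598)
C(w) = 4*w² (C(w) = (w + w)² = (2*w)² = 4*w²)
√(-744224 + C(c)) = √(-744224 + 4*598²) = √(-744224 + 4*357604) = √(-744224 + 1430416) = √686192 = 4*√42887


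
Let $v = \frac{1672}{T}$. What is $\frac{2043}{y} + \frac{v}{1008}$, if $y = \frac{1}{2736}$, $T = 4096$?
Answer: $\frac{2884794974417}{516096} \approx 5.5896 \cdot 10^{6}$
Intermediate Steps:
$v = \frac{209}{512}$ ($v = \frac{1672}{4096} = 1672 \cdot \frac{1}{4096} = \frac{209}{512} \approx 0.4082$)
$y = \frac{1}{2736} \approx 0.0003655$
$\frac{2043}{y} + \frac{v}{1008} = 2043 \frac{1}{\frac{1}{2736}} + \frac{209}{512 \cdot 1008} = 2043 \cdot 2736 + \frac{209}{512} \cdot \frac{1}{1008} = 5589648 + \frac{209}{516096} = \frac{2884794974417}{516096}$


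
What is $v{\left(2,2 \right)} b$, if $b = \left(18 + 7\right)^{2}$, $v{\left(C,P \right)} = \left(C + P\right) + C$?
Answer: $3750$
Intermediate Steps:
$v{\left(C,P \right)} = P + 2 C$
$b = 625$ ($b = 25^{2} = 625$)
$v{\left(2,2 \right)} b = \left(2 + 2 \cdot 2\right) 625 = \left(2 + 4\right) 625 = 6 \cdot 625 = 3750$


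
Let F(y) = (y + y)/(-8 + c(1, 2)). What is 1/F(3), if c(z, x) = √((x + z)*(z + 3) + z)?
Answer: -4/3 + √13/6 ≈ -0.73241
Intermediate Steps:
c(z, x) = √(z + (3 + z)*(x + z)) (c(z, x) = √((x + z)*(3 + z) + z) = √((3 + z)*(x + z) + z) = √(z + (3 + z)*(x + z)))
F(y) = 2*y/(-8 + √13) (F(y) = (y + y)/(-8 + √(1² + 3*2 + 4*1 + 2*1)) = (2*y)/(-8 + √(1 + 6 + 4 + 2)) = (2*y)/(-8 + √13) = 2*y/(-8 + √13))
1/F(3) = 1/(-16/51*3 - 2/51*3*√13) = 1/(-16/17 - 2*√13/17)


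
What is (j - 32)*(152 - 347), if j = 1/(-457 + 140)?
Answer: 1978275/317 ≈ 6240.6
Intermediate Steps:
j = -1/317 (j = 1/(-317) = -1/317 ≈ -0.0031546)
(j - 32)*(152 - 347) = (-1/317 - 32)*(152 - 347) = -10145/317*(-195) = 1978275/317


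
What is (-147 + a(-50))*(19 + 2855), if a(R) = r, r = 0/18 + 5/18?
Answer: -1265039/3 ≈ -4.2168e+5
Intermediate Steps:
r = 5/18 (r = 0*(1/18) + 5*(1/18) = 0 + 5/18 = 5/18 ≈ 0.27778)
a(R) = 5/18
(-147 + a(-50))*(19 + 2855) = (-147 + 5/18)*(19 + 2855) = -2641/18*2874 = -1265039/3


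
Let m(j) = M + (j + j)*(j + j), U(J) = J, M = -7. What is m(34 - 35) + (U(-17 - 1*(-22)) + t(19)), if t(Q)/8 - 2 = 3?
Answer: 42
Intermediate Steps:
t(Q) = 40 (t(Q) = 16 + 8*3 = 16 + 24 = 40)
m(j) = -7 + 4*j² (m(j) = -7 + (j + j)*(j + j) = -7 + (2*j)*(2*j) = -7 + 4*j²)
m(34 - 35) + (U(-17 - 1*(-22)) + t(19)) = (-7 + 4*(34 - 35)²) + ((-17 - 1*(-22)) + 40) = (-7 + 4*(-1)²) + ((-17 + 22) + 40) = (-7 + 4*1) + (5 + 40) = (-7 + 4) + 45 = -3 + 45 = 42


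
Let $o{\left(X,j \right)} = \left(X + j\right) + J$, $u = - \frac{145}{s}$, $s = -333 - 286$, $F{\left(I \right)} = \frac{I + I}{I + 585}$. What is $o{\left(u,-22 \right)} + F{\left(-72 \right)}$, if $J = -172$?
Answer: $- \frac{6846541}{35283} \approx -194.05$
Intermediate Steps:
$F{\left(I \right)} = \frac{2 I}{585 + I}$
$s = -619$
$u = \frac{145}{619}$ ($u = - \frac{145}{-619} = \left(-145\right) \left(- \frac{1}{619}\right) = \frac{145}{619} \approx 0.23425$)
$o{\left(X,j \right)} = -172 + X + j$ ($o{\left(X,j \right)} = \left(X + j\right) - 172 = -172 + X + j$)
$o{\left(u,-22 \right)} + F{\left(-72 \right)} = \left(-172 + \frac{145}{619} - 22\right) + 2 \left(-72\right) \frac{1}{585 - 72} = - \frac{119941}{619} + 2 \left(-72\right) \frac{1}{513} = - \frac{119941}{619} - \frac{16}{57} = - \frac{6846541}{35283}$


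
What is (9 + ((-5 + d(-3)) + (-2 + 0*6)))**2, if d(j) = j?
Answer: 1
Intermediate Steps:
(9 + ((-5 + d(-3)) + (-2 + 0*6)))**2 = (9 + ((-5 - 3) + (-2 + 0*6)))**2 = (9 + (-8 + (-2 + 0)))**2 = (9 + (-8 - 2))**2 = (9 - 10)**2 = (-1)**2 = 1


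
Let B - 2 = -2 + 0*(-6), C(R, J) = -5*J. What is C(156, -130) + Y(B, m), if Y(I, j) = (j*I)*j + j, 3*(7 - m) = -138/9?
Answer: 5959/9 ≈ 662.11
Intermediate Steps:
m = 109/9 (m = 7 - (-46)/9 = 7 - 1/3*(-46/3) = 7 + 46/9 = 109/9 ≈ 12.111)
B = 0 (B = 2 + (-2 + 0*(-6)) = 2 + (-2 + 0) = 2 - 2 = 0)
Y(I, j) = j + I*j**2 (Y(I, j) = (I*j)*j + j = I*j**2 + j = j + I*j**2)
C(156, -130) + Y(B, m) = -5*(-130) + 109*(1 + 0*(109/9))/9 = 650 + 109*(1 + 0)/9 = 650 + (109/9)*1 = 650 + 109/9 = 5959/9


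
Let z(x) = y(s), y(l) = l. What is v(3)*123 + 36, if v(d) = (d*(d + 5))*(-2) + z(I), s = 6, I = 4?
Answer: -5130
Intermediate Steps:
z(x) = 6
v(d) = 6 - 2*d*(5 + d) (v(d) = (d*(d + 5))*(-2) + 6 = (d*(5 + d))*(-2) + 6 = -2*d*(5 + d) + 6 = 6 - 2*d*(5 + d))
v(3)*123 + 36 = (6 - 10*3 - 2*3²)*123 + 36 = (6 - 30 - 2*9)*123 + 36 = (6 - 30 - 18)*123 + 36 = -42*123 + 36 = -5166 + 36 = -5130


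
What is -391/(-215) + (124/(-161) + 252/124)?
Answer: 3305766/1073065 ≈ 3.0807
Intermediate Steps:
-391/(-215) + (124/(-161) + 252/124) = -391*(-1/215) + (124*(-1/161) + 252*(1/124)) = 391/215 + (-124/161 + 63/31) = 391/215 + 6299/4991 = 3305766/1073065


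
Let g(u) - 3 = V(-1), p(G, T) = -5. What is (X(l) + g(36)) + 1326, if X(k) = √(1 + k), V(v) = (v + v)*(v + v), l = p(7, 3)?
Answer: 1333 + 2*I ≈ 1333.0 + 2.0*I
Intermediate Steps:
l = -5
V(v) = 4*v² (V(v) = (2*v)*(2*v) = 4*v²)
g(u) = 7 (g(u) = 3 + 4*(-1)² = 3 + 4*1 = 3 + 4 = 7)
(X(l) + g(36)) + 1326 = (√(1 - 5) + 7) + 1326 = (√(-4) + 7) + 1326 = (2*I + 7) + 1326 = (7 + 2*I) + 1326 = 1333 + 2*I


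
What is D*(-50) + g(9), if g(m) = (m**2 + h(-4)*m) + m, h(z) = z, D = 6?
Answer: -246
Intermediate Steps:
g(m) = m**2 - 3*m (g(m) = (m**2 - 4*m) + m = m**2 - 3*m)
D*(-50) + g(9) = 6*(-50) + 9*(-3 + 9) = -300 + 9*6 = -300 + 54 = -246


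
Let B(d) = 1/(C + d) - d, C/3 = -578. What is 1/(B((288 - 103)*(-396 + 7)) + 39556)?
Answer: 73699/8218986178 ≈ 8.9669e-6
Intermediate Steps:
C = -1734 (C = 3*(-578) = -1734)
B(d) = 1/(-1734 + d) - d
1/(B((288 - 103)*(-396 + 7)) + 39556) = 1/((1 - ((288 - 103)*(-396 + 7))**2 + 1734*((288 - 103)*(-396 + 7)))/(-1734 + (288 - 103)*(-396 + 7)) + 39556) = 1/((1 - (185*(-389))**2 + 1734*(185*(-389)))/(-1734 + 185*(-389)) + 39556) = 1/((1 - 1*(-71965)**2 + 1734*(-71965))/(-1734 - 71965) + 39556) = 1/((1 - 1*5178961225 - 124787310)/(-73699) + 39556) = 1/(-(1 - 5178961225 - 124787310)/73699 + 39556) = 1/(-1/73699*(-5303748534) + 39556) = 1/(5303748534/73699 + 39556) = 1/(8218986178/73699) = 73699/8218986178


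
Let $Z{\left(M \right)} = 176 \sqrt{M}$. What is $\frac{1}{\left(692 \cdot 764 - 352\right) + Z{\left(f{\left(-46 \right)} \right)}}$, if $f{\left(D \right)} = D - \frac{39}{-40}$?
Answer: $\frac{165105}{87231351122} - \frac{11 i \sqrt{18010}}{348925404488} \approx 1.8927 \cdot 10^{-6} - 4.2307 \cdot 10^{-9} i$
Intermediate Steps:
$f{\left(D \right)} = \frac{39}{40} + D$ ($f{\left(D \right)} = D - - \frac{39}{40} = D + \frac{39}{40} = \frac{39}{40} + D$)
$\frac{1}{\left(692 \cdot 764 - 352\right) + Z{\left(f{\left(-46 \right)} \right)}} = \frac{1}{\left(692 \cdot 764 - 352\right) + 176 \sqrt{\frac{39}{40} - 46}} = \frac{1}{\left(528688 - 352\right) + 176 \sqrt{- \frac{1801}{40}}} = \frac{1}{528336 + 176 \frac{i \sqrt{18010}}{20}} = \frac{1}{528336 + \frac{44 i \sqrt{18010}}{5}}$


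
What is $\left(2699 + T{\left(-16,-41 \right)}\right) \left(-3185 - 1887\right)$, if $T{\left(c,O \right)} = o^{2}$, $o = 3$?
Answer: $-13734976$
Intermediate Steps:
$T{\left(c,O \right)} = 9$ ($T{\left(c,O \right)} = 3^{2} = 9$)
$\left(2699 + T{\left(-16,-41 \right)}\right) \left(-3185 - 1887\right) = \left(2699 + 9\right) \left(-3185 - 1887\right) = 2708 \left(-5072\right) = -13734976$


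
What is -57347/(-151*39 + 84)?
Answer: 57347/5805 ≈ 9.8789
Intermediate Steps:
-57347/(-151*39 + 84) = -57347/(-5889 + 84) = -57347/(-5805) = -57347*(-1/5805) = 57347/5805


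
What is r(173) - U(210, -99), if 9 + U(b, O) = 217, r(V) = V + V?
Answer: 138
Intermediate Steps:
r(V) = 2*V
U(b, O) = 208 (U(b, O) = -9 + 217 = 208)
r(173) - U(210, -99) = 2*173 - 1*208 = 346 - 208 = 138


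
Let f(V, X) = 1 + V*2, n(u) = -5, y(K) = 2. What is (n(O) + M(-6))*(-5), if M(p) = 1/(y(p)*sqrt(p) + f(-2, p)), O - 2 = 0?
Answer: 280/11 + 10*I*sqrt(6)/33 ≈ 25.455 + 0.74227*I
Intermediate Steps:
O = 2 (O = 2 + 0 = 2)
f(V, X) = 1 + 2*V
M(p) = 1/(-3 + 2*sqrt(p)) (M(p) = 1/(2*sqrt(p) + (1 + 2*(-2))) = 1/(2*sqrt(p) + (1 - 4)) = 1/(2*sqrt(p) - 3) = 1/(-3 + 2*sqrt(p)))
(n(O) + M(-6))*(-5) = (-5 + 1/(-3 + 2*sqrt(-6)))*(-5) = (-5 + 1/(-3 + 2*(I*sqrt(6))))*(-5) = (-5 + 1/(-3 + 2*I*sqrt(6)))*(-5) = 25 - 5/(-3 + 2*I*sqrt(6))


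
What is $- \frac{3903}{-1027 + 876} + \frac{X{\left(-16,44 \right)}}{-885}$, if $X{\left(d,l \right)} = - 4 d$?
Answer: $\frac{3444491}{133635} \approx 25.775$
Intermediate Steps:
$- \frac{3903}{-1027 + 876} + \frac{X{\left(-16,44 \right)}}{-885} = - \frac{3903}{-1027 + 876} + \frac{\left(-4\right) \left(-16\right)}{-885} = - \frac{3903}{-151} + 64 \left(- \frac{1}{885}\right) = \left(-3903\right) \left(- \frac{1}{151}\right) - \frac{64}{885} = \frac{3903}{151} - \frac{64}{885} = \frac{3444491}{133635}$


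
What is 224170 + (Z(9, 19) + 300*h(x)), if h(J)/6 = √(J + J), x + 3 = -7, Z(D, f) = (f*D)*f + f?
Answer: 227438 + 3600*I*√5 ≈ 2.2744e+5 + 8049.8*I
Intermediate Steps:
Z(D, f) = f + D*f² (Z(D, f) = (D*f)*f + f = D*f² + f = f + D*f²)
x = -10 (x = -3 - 7 = -10)
h(J) = 6*√2*√J (h(J) = 6*√(J + J) = 6*√(2*J) = 6*(√2*√J) = 6*√2*√J)
224170 + (Z(9, 19) + 300*h(x)) = 224170 + (19*(1 + 9*19) + 300*(6*√2*√(-10))) = 224170 + (19*(1 + 171) + 300*(6*√2*(I*√10))) = 224170 + (19*172 + 300*(12*I*√5)) = 224170 + (3268 + 3600*I*√5) = 227438 + 3600*I*√5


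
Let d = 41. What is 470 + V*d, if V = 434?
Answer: 18264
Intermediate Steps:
470 + V*d = 470 + 434*41 = 470 + 17794 = 18264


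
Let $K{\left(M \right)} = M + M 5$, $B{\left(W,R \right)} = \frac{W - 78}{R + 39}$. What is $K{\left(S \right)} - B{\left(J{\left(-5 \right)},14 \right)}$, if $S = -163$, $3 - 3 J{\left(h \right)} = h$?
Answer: $- \frac{155276}{159} \approx -976.58$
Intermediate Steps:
$J{\left(h \right)} = 1 - \frac{h}{3}$
$B{\left(W,R \right)} = \frac{-78 + W}{39 + R}$
$K{\left(M \right)} = 6 M$ ($K{\left(M \right)} = M + 5 M = 6 M$)
$K{\left(S \right)} - B{\left(J{\left(-5 \right)},14 \right)} = 6 \left(-163\right) - \frac{-78 + \left(1 - - \frac{5}{3}\right)}{39 + 14} = -978 - \frac{-78 + \left(1 + \frac{5}{3}\right)}{53} = -978 - \frac{-78 + \frac{8}{3}}{53} = -978 - \frac{1}{53} \left(- \frac{226}{3}\right) = -978 - - \frac{226}{159} = -978 + \frac{226}{159} = - \frac{155276}{159}$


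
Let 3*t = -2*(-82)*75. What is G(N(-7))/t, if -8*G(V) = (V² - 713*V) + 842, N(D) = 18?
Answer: 2917/8200 ≈ 0.35573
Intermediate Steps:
G(V) = -421/4 - V²/8 + 713*V/8 (G(V) = -((V² - 713*V) + 842)/8 = -(842 + V² - 713*V)/8 = -421/4 - V²/8 + 713*V/8)
t = 4100 (t = (-2*(-82)*75)/3 = (164*75)/3 = (⅓)*12300 = 4100)
G(N(-7))/t = (-421/4 - ⅛*18² + (713/8)*18)/4100 = (-421/4 - ⅛*324 + 6417/4)*(1/4100) = (-421/4 - 81/2 + 6417/4)*(1/4100) = (2917/2)*(1/4100) = 2917/8200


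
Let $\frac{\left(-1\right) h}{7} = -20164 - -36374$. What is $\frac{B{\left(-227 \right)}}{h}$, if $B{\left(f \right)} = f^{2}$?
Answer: $- \frac{51529}{113470} \approx -0.45412$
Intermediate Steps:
$h = -113470$ ($h = - 7 \left(-20164 - -36374\right) = - 7 \left(-20164 + 36374\right) = \left(-7\right) 16210 = -113470$)
$\frac{B{\left(-227 \right)}}{h} = \frac{\left(-227\right)^{2}}{-113470} = 51529 \left(- \frac{1}{113470}\right) = - \frac{51529}{113470}$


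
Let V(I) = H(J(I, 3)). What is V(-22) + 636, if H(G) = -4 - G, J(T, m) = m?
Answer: 629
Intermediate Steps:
V(I) = -7 (V(I) = -4 - 1*3 = -4 - 3 = -7)
V(-22) + 636 = -7 + 636 = 629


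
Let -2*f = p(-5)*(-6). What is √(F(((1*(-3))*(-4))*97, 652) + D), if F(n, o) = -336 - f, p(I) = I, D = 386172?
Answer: √385851 ≈ 621.17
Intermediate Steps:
f = -15 (f = -(-5)*(-6)/2 = -½*30 = -15)
F(n, o) = -321 (F(n, o) = -336 - 1*(-15) = -336 + 15 = -321)
√(F(((1*(-3))*(-4))*97, 652) + D) = √(-321 + 386172) = √385851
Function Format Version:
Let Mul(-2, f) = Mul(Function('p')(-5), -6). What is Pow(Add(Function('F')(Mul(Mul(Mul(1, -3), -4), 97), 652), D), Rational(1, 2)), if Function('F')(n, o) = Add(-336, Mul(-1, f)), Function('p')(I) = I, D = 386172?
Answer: Pow(385851, Rational(1, 2)) ≈ 621.17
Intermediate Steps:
f = -15 (f = Mul(Rational(-1, 2), Mul(-5, -6)) = Mul(Rational(-1, 2), 30) = -15)
Function('F')(n, o) = -321 (Function('F')(n, o) = Add(-336, Mul(-1, -15)) = Add(-336, 15) = -321)
Pow(Add(Function('F')(Mul(Mul(Mul(1, -3), -4), 97), 652), D), Rational(1, 2)) = Pow(Add(-321, 386172), Rational(1, 2)) = Pow(385851, Rational(1, 2))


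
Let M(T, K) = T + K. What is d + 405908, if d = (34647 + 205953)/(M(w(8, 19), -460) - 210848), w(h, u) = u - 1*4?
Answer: 28588426148/70431 ≈ 4.0591e+5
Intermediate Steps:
w(h, u) = -4 + u (w(h, u) = u - 4 = -4 + u)
M(T, K) = K + T
d = -80200/70431 (d = (34647 + 205953)/((-460 + (-4 + 19)) - 210848) = 240600/((-460 + 15) - 210848) = 240600/(-445 - 210848) = 240600/(-211293) = 240600*(-1/211293) = -80200/70431 ≈ -1.1387)
d + 405908 = -80200/70431 + 405908 = 28588426148/70431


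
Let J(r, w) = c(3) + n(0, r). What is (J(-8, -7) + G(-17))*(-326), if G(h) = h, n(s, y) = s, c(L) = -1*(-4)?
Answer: 4238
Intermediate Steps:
c(L) = 4
J(r, w) = 4 (J(r, w) = 4 + 0 = 4)
(J(-8, -7) + G(-17))*(-326) = (4 - 17)*(-326) = -13*(-326) = 4238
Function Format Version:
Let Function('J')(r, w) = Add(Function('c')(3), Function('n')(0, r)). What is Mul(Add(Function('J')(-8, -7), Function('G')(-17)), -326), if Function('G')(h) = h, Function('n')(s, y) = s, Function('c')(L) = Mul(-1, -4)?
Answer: 4238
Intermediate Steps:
Function('c')(L) = 4
Function('J')(r, w) = 4 (Function('J')(r, w) = Add(4, 0) = 4)
Mul(Add(Function('J')(-8, -7), Function('G')(-17)), -326) = Mul(Add(4, -17), -326) = Mul(-13, -326) = 4238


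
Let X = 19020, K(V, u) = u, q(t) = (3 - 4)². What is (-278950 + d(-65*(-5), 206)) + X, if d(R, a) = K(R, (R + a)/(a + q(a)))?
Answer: -5978331/23 ≈ -2.5993e+5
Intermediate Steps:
q(t) = 1 (q(t) = (-1)² = 1)
d(R, a) = (R + a)/(1 + a) (d(R, a) = (R + a)/(a + 1) = (R + a)/(1 + a))
(-278950 + d(-65*(-5), 206)) + X = (-278950 + (-65*(-5) + 206)/(1 + 206)) + 19020 = (-278950 + (325 + 206)/207) + 19020 = (-278950 + (1/207)*531) + 19020 = (-278950 + 59/23) + 19020 = -6415791/23 + 19020 = -5978331/23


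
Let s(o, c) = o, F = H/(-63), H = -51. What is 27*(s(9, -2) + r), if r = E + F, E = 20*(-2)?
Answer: -5706/7 ≈ -815.14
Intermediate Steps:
E = -40
F = 17/21 (F = -51/(-63) = -51*(-1/63) = 17/21 ≈ 0.80952)
r = -823/21 (r = -40 + 17/21 = -823/21 ≈ -39.190)
27*(s(9, -2) + r) = 27*(9 - 823/21) = 27*(-634/21) = -5706/7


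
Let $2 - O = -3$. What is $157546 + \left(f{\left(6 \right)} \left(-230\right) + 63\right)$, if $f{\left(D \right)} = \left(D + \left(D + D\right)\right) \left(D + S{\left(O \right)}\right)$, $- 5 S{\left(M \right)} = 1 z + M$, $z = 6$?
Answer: $141877$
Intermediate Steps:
$O = 5$ ($O = 2 - -3 = 2 + 3 = 5$)
$S{\left(M \right)} = - \frac{6}{5} - \frac{M}{5}$ ($S{\left(M \right)} = - \frac{1 \cdot 6 + M}{5} = - \frac{6 + M}{5} = - \frac{6}{5} - \frac{M}{5}$)
$f{\left(D \right)} = 3 D \left(- \frac{11}{5} + D\right)$ ($f{\left(D \right)} = \left(D + \left(D + D\right)\right) \left(D - \frac{11}{5}\right) = \left(D + 2 D\right) \left(D - \frac{11}{5}\right) = 3 D \left(D - \frac{11}{5}\right) = 3 D \left(- \frac{11}{5} + D\right)$)
$157546 + \left(f{\left(6 \right)} \left(-230\right) + 63\right) = 157546 + \left(\frac{3}{5} \cdot 6 \left(-11 + 5 \cdot 6\right) \left(-230\right) + 63\right) = 157546 + \left(\frac{3}{5} \cdot 6 \left(-11 + 30\right) \left(-230\right) + 63\right) = 157546 + \left(\frac{3}{5} \cdot 6 \cdot 19 \left(-230\right) + 63\right) = 157546 + \left(\frac{342}{5} \left(-230\right) + 63\right) = 157546 + \left(-15732 + 63\right) = 157546 - 15669 = 141877$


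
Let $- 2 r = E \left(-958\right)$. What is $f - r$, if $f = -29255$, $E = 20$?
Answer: $-38835$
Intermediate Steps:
$r = 9580$ ($r = - \frac{20 \left(-958\right)}{2} = \left(- \frac{1}{2}\right) \left(-19160\right) = 9580$)
$f - r = -29255 - 9580 = -38835$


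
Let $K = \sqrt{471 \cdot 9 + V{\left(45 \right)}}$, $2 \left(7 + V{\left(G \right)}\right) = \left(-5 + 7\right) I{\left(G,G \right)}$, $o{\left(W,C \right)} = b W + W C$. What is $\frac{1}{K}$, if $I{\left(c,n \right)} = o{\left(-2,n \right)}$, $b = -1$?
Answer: $\frac{\sqrt{259}}{1036} \approx 0.015534$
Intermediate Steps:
$o{\left(W,C \right)} = - W + C W$ ($o{\left(W,C \right)} = - W + W C = - W + C W$)
$I{\left(c,n \right)} = 2 - 2 n$ ($I{\left(c,n \right)} = - 2 \left(-1 + n\right) = 2 - 2 n$)
$V{\left(G \right)} = -5 - 2 G$ ($V{\left(G \right)} = -7 + \frac{\left(-5 + 7\right) \left(2 - 2 G\right)}{2} = -7 + \frac{2 \left(2 - 2 G\right)}{2} = -7 + \frac{4 - 4 G}{2} = -7 - \left(-2 + 2 G\right) = -5 - 2 G$)
$K = 4 \sqrt{259}$ ($K = \sqrt{471 \cdot 9 - 95} = \sqrt{4239 - 95} = \sqrt{4144} = 4 \sqrt{259} \approx 64.374$)
$\frac{1}{K} = \frac{1}{4 \sqrt{259}} = \frac{\sqrt{259}}{1036}$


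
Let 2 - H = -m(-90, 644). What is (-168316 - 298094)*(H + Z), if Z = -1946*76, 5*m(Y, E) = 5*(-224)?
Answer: 69083716380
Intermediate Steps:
m(Y, E) = -224 (m(Y, E) = (5*(-224))/5 = (⅕)*(-1120) = -224)
Z = -147896
H = -222 (H = 2 - (-1)*(-224) = 2 - 1*224 = 2 - 224 = -222)
(-168316 - 298094)*(H + Z) = (-168316 - 298094)*(-222 - 147896) = -466410*(-148118) = 69083716380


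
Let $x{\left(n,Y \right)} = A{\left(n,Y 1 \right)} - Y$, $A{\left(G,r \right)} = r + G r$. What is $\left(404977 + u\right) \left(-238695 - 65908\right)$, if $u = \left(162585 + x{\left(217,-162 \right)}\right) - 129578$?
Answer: $-122703226490$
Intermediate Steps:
$x{\left(n,Y \right)} = - Y + Y \left(1 + n\right)$ ($x{\left(n,Y \right)} = Y 1 \left(1 + n\right) - Y = Y \left(1 + n\right) - Y = - Y + Y \left(1 + n\right)$)
$u = -2147$ ($u = \left(162585 - 35154\right) - 129578 = 127431 - 129578 = -2147$)
$\left(404977 + u\right) \left(-238695 - 65908\right) = \left(404977 - 2147\right) \left(-238695 - 65908\right) = 402830 \left(-304603\right) = -122703226490$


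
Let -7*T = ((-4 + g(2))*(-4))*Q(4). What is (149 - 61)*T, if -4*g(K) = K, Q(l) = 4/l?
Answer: -1584/7 ≈ -226.29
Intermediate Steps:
g(K) = -K/4
T = -18/7 (T = -(-4 - ¼*2)*(-4)*4/4/7 = -(-4 - ½)*(-4)*4*(¼)/7 = -(-9/2*(-4))/7 = -18/7 ≈ -2.5714)
(149 - 61)*T = (149 - 61)*(-18/7) = 88*(-18/7) = -1584/7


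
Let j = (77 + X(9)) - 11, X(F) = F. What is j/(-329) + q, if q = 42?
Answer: 13743/329 ≈ 41.772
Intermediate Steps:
j = 75 (j = (77 + 9) - 11 = 86 - 11 = 75)
j/(-329) + q = 75/(-329) + 42 = 75*(-1/329) + 42 = -75/329 + 42 = 13743/329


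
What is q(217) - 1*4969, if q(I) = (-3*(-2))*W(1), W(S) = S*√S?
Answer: -4963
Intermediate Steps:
W(S) = S^(3/2)
q(I) = 6 (q(I) = (-3*(-2))*1^(3/2) = 6*1 = 6)
q(217) - 1*4969 = 6 - 1*4969 = 6 - 4969 = -4963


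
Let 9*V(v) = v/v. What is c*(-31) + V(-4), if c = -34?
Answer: 9487/9 ≈ 1054.1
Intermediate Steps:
V(v) = 1/9 (V(v) = (v/v)/9 = (1/9)*1 = 1/9)
c*(-31) + V(-4) = -34*(-31) + 1/9 = 1054 + 1/9 = 9487/9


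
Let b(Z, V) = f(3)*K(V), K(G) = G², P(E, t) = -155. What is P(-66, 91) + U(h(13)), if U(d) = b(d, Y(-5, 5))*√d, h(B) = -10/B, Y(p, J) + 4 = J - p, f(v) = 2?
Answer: -155 + 72*I*√130/13 ≈ -155.0 + 63.148*I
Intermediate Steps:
Y(p, J) = -4 + J - p (Y(p, J) = -4 + (J - p) = -4 + J - p)
b(Z, V) = 2*V²
U(d) = 72*√d (U(d) = (2*(-4 + 5 - 1*(-5))²)*√d = (2*(-4 + 5 + 5)²)*√d = (2*6²)*√d = (2*36)*√d = 72*√d)
P(-66, 91) + U(h(13)) = -155 + 72*√(-10/13) = -155 + 72*(I*√130/13) = -155 + 72*I*√130/13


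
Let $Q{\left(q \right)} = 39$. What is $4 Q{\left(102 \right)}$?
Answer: $156$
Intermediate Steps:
$4 Q{\left(102 \right)} = 4 \cdot 39 = 156$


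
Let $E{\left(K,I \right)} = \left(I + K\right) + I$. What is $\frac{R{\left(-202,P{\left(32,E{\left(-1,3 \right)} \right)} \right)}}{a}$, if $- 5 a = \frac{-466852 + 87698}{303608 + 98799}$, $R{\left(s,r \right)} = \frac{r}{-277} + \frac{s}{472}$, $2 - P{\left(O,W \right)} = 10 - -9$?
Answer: $- \frac{48218418775}{24786055288} \approx -1.9454$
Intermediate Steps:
$E{\left(K,I \right)} = K + 2 I$
$P{\left(O,W \right)} = -17$ ($P{\left(O,W \right)} = 2 - \left(10 - -9\right) = 2 - \left(10 + 9\right) = 2 - 19 = -17$)
$R{\left(s,r \right)} = - \frac{r}{277} + \frac{s}{472}$ ($R{\left(s,r \right)} = r \left(- \frac{1}{277}\right) + s \frac{1}{472} = - \frac{r}{277} + \frac{s}{472}$)
$a = \frac{379154}{2012035}$ ($a = - \frac{\left(-466852 + 87698\right) \frac{1}{303608 + 98799}}{5} = - \frac{\left(-379154\right) \frac{1}{402407}}{5} = \left(- \frac{1}{5}\right) \left(- \frac{379154}{402407}\right) = \frac{379154}{2012035} \approx 0.18844$)
$\frac{R{\left(-202,P{\left(32,E{\left(-1,3 \right)} \right)} \right)}}{a} = \frac{\left(- \frac{1}{277}\right) \left(-17\right) + \frac{1}{472} \left(-202\right)}{\frac{379154}{2012035}} = \left(\frac{17}{277} - \frac{101}{236}\right) \frac{2012035}{379154} = \left(- \frac{23965}{65372}\right) \frac{2012035}{379154} = - \frac{48218418775}{24786055288}$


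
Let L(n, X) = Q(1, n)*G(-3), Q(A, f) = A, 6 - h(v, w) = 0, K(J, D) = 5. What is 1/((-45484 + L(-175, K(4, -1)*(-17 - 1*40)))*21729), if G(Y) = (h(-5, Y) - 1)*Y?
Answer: -1/988647771 ≈ -1.0115e-9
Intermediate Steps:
h(v, w) = 6 (h(v, w) = 6 - 1*0 = 6 + 0 = 6)
G(Y) = 5*Y (G(Y) = (6 - 1)*Y = 5*Y)
L(n, X) = -15 (L(n, X) = 1*(5*(-3)) = 1*(-15) = -15)
1/((-45484 + L(-175, K(4, -1)*(-17 - 1*40)))*21729) = 1/(-45484 - 15*21729) = (1/21729)/(-45499) = -1/45499*1/21729 = -1/988647771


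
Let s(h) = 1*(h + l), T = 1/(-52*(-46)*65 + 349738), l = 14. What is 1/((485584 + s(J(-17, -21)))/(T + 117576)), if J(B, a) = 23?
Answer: 59401511569/245344470378 ≈ 0.24211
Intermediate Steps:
T = 1/505218 (T = 1/(2392*65 + 349738) = 1/(155480 + 349738) = 1/505218 ≈ 1.9793e-6)
s(h) = 14 + h (s(h) = 1*(h + 14) = 1*(14 + h) = 14 + h)
1/((485584 + s(J(-17, -21)))/(T + 117576)) = 1/((485584 + (14 + 23))/(1/505218 + 117576)) = 1/((485584 + 37)/(59401511569/505218)) = 1/(485621*(505218/59401511569)) = 1/(245344470378/59401511569) = 59401511569/245344470378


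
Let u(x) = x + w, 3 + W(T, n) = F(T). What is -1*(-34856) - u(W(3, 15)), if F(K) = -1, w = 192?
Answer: 34668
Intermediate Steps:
W(T, n) = -4 (W(T, n) = -3 - 1 = -4)
u(x) = 192 + x (u(x) = x + 192 = 192 + x)
-1*(-34856) - u(W(3, 15)) = -1*(-34856) - (192 - 4) = 34856 - 1*188 = 34856 - 188 = 34668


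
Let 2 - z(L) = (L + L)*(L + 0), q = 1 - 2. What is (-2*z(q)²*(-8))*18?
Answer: 0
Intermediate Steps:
q = -1
z(L) = 2 - 2*L² (z(L) = 2 - (L + L)*(L + 0) = 2 - 2*L*L = 2 - 2*L²)
(-2*z(q)²*(-8))*18 = (-2*(2 - 2*(-1)²)²*(-8))*18 = (-2*(2 - 2*1)²*(-8))*18 = (-2*(2 - 2)²*(-8))*18 = (-2*0²*(-8))*18 = (-2*0*(-8))*18 = (0*(-8))*18 = 0*18 = 0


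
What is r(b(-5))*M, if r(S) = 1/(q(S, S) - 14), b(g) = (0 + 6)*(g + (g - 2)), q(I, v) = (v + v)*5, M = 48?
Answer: -24/367 ≈ -0.065395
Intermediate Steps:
q(I, v) = 10*v (q(I, v) = (2*v)*5 = 10*v)
b(g) = -12 + 12*g (b(g) = 6*(g + (-2 + g)) = 6*(-2 + 2*g) = -12 + 12*g)
r(S) = 1/(-14 + 10*S) (r(S) = 1/(10*S - 14) = 1/(-14 + 10*S))
r(b(-5))*M = (1/(2*(-7 + 5*(-12 + 12*(-5)))))*48 = (1/(2*(-7 + 5*(-12 - 60))))*48 = (1/(2*(-7 + 5*(-72))))*48 = (1/(2*(-7 - 360)))*48 = ((½)/(-367))*48 = ((½)*(-1/367))*48 = -1/734*48 = -24/367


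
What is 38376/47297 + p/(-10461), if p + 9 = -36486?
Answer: 709185117/164924639 ≈ 4.3001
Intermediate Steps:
p = -36495 (p = -9 - 36486 = -36495)
38376/47297 + p/(-10461) = 38376/47297 - 36495/(-10461) = 38376*(1/47297) - 36495*(-1/10461) = 38376/47297 + 12165/3487 = 709185117/164924639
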